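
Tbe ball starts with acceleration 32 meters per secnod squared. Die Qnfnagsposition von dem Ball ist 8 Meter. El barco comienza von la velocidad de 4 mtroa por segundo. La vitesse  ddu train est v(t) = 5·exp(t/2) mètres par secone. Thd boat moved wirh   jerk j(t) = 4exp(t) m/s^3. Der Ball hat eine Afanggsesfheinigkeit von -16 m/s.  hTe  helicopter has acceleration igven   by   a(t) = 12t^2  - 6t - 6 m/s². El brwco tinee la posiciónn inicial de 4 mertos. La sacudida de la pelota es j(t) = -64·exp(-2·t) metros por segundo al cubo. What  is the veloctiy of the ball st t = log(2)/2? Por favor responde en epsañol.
Necesitamos integrar nuestra ecuación de la sacudida j(t) = -64·exp(-2·t) 2 veces. Tomando ∫j(t)dt y aplicando a(0) = 32, encontramos a(t) = 32·exp(-2·t). Tomando ∫a(t)dt y aplicando v(0) = -16, encontramos v(t) = -16·exp(-2·t). Usando v(t) = -16·exp(-2·t) y sustituyendo t = log(2)/2, encontramos v = -8.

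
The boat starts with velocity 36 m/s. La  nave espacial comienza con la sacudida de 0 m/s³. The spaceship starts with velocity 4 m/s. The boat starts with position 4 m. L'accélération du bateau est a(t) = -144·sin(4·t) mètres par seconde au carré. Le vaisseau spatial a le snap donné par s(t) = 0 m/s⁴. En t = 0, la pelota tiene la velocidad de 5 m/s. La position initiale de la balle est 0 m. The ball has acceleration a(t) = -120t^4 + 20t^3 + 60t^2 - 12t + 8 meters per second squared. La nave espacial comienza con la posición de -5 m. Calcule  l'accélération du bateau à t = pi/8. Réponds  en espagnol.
De la ecuación de la aceleración a(t) = -144·sin(4·t), sustituimos t = pi/8 para obtener a = -144.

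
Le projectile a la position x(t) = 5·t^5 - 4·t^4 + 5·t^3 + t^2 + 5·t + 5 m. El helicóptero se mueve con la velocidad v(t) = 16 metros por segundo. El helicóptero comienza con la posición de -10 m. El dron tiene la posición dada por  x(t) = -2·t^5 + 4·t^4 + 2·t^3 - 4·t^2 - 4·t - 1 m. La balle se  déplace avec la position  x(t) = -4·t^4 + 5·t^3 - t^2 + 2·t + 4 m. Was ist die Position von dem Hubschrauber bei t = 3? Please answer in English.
To solve this, we need to take 1 integral of our velocity equation v(t) = 16. The antiderivative of velocity, with x(0) = -10, gives position: x(t) = 16·t - 10. Using x(t) = 16·t - 10 and substituting t = 3, we find x = 38.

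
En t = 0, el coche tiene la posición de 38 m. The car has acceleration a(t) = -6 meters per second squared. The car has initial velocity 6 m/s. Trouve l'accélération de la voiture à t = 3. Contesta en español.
Usando a(t) = -6 y sustituyendo t = 3, encontramos a = -6.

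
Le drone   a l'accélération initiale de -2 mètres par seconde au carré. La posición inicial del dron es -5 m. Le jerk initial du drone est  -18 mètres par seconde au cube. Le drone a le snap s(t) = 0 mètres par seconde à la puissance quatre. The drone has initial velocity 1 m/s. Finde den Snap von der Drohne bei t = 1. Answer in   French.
Nous avons le snap s(t) = 0. En substituant t = 1: s(1) = 0.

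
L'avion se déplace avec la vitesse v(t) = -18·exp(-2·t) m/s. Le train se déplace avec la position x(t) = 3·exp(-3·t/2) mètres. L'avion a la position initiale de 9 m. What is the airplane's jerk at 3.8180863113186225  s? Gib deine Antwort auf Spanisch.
Partiendo de la velocidad v(t) = -18·exp(-2·t), tomamos 2 derivadas. Derivando la velocidad, obtenemos la aceleración: a(t) = 36·exp(-2·t). Derivando la aceleración, obtenemos la sacudida: j(t) = -72·exp(-2·t). De la ecuación de la sacudida j(t) = -72·exp(-2·t), sustituimos t = 3.8180863113186225 para obtener j = -0.0347524048996302.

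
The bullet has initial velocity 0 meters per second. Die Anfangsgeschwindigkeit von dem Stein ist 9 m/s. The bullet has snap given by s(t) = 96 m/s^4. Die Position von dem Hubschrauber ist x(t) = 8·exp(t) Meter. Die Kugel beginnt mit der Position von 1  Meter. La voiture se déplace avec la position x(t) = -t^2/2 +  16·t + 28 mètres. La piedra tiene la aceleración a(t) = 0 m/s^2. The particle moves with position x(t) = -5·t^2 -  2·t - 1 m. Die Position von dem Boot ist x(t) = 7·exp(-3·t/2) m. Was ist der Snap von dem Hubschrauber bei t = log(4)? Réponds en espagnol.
Partiendo de la posición x(t) = 8·exp(t), tomamos 4 derivadas. La derivada de la posición da la velocidad: v(t) = 8·exp(t). Derivando la velocidad, obtenemos la aceleración: a(t) = 8·exp(t). La derivada de la aceleración da la sacudida: j(t) = 8·exp(t). Tomando d/dt de j(t), encontramos s(t) = 8·exp(t). De la ecuación del snap s(t) = 8·exp(t), sustituimos t = log(4) para obtener s = 32.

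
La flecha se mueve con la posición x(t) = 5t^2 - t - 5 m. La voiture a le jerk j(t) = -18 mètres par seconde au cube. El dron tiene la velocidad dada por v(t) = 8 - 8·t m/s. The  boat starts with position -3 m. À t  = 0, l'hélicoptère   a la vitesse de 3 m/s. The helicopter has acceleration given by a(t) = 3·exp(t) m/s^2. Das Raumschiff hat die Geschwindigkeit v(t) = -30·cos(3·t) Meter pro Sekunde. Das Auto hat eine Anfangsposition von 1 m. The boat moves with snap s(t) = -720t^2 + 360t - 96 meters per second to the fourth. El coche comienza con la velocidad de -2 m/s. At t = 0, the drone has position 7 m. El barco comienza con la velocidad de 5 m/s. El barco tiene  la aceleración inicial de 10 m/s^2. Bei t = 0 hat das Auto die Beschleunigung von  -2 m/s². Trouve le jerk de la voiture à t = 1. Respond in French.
En utilisant j(t) = -18 et en substituant t = 1, nous trouvons j = -18.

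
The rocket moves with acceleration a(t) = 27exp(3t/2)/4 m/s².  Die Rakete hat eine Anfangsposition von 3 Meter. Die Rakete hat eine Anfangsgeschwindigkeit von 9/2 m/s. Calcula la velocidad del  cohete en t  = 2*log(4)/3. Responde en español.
Debemos encontrar la integral de nuestra ecuación de la aceleración a(t) = 27·exp(3·t/2)/4 1 vez. Tomando ∫a(t)dt y aplicando v(0) = 9/2, encontramos v(t) = 9·exp(3·t/2)/2. De la ecuación de la velocidad v(t) = 9·exp(3·t/2)/2, sustituimos t = 2*log(4)/3 para obtener v = 18.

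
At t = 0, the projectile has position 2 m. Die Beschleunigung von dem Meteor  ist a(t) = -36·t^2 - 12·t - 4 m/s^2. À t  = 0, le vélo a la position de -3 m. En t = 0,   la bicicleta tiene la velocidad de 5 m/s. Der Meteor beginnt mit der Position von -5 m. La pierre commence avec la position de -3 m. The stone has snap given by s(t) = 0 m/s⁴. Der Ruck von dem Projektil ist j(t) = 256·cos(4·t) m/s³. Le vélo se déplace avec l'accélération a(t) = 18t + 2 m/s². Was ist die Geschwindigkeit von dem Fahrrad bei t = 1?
Um dies zu lösen, müssen wir 1 Stammfunktion unserer Gleichung für die Beschleunigung a(t) = 18·t + 2 finden. Die Stammfunktion von der Beschleunigung, mit v(0) = 5, ergibt die Geschwindigkeit: v(t) = 9·t^2 + 2·t + 5. Mit v(t) = 9·t^2 + 2·t + 5 und Einsetzen von t = 1, finden wir v = 16.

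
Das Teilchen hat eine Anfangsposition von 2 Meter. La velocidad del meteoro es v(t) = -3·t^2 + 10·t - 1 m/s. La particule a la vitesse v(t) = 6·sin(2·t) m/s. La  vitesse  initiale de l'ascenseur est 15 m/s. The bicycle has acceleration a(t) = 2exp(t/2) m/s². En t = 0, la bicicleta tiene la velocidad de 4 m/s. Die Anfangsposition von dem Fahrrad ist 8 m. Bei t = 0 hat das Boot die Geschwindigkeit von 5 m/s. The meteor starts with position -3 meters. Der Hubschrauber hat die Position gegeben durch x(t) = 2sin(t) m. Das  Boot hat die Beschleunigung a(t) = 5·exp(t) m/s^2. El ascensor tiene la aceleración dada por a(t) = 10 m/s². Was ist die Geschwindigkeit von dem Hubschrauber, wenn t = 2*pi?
Um dies zu lösen, müssen wir 1 Ableitung unserer Gleichung für die Position x(t) = 2·sin(t) nehmen. Durch Ableiten von der Position erhalten wir die Geschwindigkeit: v(t) = 2·cos(t). Aus der Gleichung für die Geschwindigkeit v(t) = 2·cos(t), setzen wir t = 2*pi ein und erhalten v = 2.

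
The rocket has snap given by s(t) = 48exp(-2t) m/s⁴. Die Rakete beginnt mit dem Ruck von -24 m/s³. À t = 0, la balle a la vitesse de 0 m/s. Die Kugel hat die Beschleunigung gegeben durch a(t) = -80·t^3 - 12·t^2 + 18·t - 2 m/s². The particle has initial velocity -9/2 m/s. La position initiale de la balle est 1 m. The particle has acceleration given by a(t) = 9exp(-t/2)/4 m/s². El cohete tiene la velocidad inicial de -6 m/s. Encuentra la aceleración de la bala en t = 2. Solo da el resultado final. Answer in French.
La réponse est -654.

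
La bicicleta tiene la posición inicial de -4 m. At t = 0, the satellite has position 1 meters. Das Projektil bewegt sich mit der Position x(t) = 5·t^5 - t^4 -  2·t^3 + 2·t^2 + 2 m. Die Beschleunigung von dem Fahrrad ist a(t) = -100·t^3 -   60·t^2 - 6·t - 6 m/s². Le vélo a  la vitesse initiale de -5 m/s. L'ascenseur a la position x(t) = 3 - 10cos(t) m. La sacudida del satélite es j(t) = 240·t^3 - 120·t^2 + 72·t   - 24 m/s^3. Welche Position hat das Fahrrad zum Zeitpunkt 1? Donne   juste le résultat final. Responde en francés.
À t = 1, x = -23.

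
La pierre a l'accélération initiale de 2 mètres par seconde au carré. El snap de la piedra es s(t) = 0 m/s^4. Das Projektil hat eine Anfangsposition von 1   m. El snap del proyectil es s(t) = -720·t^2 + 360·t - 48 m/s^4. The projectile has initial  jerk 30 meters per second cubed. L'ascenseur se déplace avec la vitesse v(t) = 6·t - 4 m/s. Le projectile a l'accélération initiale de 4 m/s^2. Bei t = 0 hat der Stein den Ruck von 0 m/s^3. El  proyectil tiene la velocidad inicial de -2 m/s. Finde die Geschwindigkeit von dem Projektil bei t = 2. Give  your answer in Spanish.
Partiendo del snap s(t) = -720·t^2 + 360·t - 48, tomamos 3 antiderivadas. La integral del snap es la sacudida. Usando j(0) = 30, obtenemos j(t) = -240·t^3 + 180·t^2 - 48·t + 30. La antiderivada de la sacudida, con a(0) = 4, da la aceleración: a(t) = -60·t^4 + 60·t^3 - 24·t^2 + 30·t + 4. Tomando ∫a(t)dt y aplicando v(0) = -2, encontramos v(t) = -12·t^5 + 15·t^4 - 8·t^3 + 15·t^2 + 4·t - 2. De la ecuación de la velocidad v(t) = -12·t^5 + 15·t^4 - 8·t^3 + 15·t^2 + 4·t - 2, sustituimos t = 2 para obtener v = -142.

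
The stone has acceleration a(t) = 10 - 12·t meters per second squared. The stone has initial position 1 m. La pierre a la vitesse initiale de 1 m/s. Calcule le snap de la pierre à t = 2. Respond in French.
Nous devons dériver notre équation de l'accélération a(t) = 10 - 12·t 2 fois. En prenant d/dt de a(t), nous trouvons j(t) = -12. En prenant d/dt de j(t), nous trouvons s(t) = 0. En utilisant s(t) = 0 et en substituant t = 2, nous trouvons s = 0.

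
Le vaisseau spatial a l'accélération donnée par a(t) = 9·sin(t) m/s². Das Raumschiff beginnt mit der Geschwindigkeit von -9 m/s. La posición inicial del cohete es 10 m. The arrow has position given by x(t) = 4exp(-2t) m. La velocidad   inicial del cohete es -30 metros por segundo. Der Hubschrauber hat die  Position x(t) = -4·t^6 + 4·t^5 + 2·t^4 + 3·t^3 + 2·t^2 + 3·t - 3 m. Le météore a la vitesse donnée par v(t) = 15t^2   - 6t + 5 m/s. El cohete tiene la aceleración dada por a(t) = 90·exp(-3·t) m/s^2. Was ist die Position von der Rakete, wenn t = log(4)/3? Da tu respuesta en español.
Necesitamos integrar nuestra ecuación de la aceleración a(t) = 90·exp(-3·t) 2 veces. Integrando la aceleración y usando la condición inicial v(0) = -30, obtenemos v(t) = -30·exp(-3·t). Integrando la velocidad y usando la condición inicial x(0) = 10, obtenemos x(t) = 10·exp(-3·t). De la ecuación de la posición x(t) = 10·exp(-3·t), sustituimos t = log(4)/3 para obtener x = 5/2.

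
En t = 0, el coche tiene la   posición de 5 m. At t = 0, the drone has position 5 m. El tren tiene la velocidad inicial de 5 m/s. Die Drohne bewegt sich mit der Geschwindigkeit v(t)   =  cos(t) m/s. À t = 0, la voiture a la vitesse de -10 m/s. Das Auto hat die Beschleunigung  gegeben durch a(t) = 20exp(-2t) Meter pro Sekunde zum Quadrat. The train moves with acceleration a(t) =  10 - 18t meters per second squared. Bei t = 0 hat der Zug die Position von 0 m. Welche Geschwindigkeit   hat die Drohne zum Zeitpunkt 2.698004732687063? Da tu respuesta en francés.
En utilisant v(t) = cos(t) et en substituant t = 2.698004732687063, nous trouvons v = -0.903217605881197.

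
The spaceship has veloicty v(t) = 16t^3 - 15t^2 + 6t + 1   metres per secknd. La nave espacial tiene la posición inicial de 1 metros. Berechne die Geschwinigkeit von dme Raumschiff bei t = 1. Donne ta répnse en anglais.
From the given velocity equation v(t) = 16·t^3 - 15·t^2 + 6·t + 1, we substitute t = 1 to get v = 8.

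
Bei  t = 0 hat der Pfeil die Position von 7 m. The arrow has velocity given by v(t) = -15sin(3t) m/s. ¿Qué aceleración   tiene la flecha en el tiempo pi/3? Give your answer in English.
To solve this, we need to take 1 derivative of our velocity equation v(t) = -15·sin(3·t). The derivative of velocity gives acceleration: a(t) = -45·cos(3·t). We have acceleration a(t) = -45·cos(3·t). Substituting t = pi/3: a(pi/3) = 45.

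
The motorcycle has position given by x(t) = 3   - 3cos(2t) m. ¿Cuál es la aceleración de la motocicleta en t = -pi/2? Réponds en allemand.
Ausgehend von der Position x(t) = 3 - 3·cos(2·t), nehmen wir 2 Ableitungen. Mit d/dt von x(t) finden wir v(t) = 6·sin(2·t). Die Ableitung von der Geschwindigkeit ergibt die Beschleunigung: a(t) = 12·cos(2·t). Mit a(t) = 12·cos(2·t) und Einsetzen von t = -pi/2, finden wir a = -12.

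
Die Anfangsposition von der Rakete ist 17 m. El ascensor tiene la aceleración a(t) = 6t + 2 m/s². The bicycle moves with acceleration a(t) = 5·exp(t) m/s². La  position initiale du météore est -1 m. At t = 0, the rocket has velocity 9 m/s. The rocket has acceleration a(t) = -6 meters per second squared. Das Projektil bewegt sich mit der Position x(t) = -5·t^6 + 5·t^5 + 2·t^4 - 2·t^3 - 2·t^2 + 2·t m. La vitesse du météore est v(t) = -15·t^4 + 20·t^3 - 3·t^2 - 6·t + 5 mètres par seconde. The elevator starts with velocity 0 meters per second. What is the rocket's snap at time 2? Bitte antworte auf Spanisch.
Debemos derivar nuestra ecuación de la aceleración a(t) = -6 2 veces. Tomando d/dt de a(t), encontramos j(t) = 0. Tomando d/dt de j(t), encontramos s(t) = 0. Tenemos el snap s(t) = 0. Sustituyendo t = 2: s(2) = 0.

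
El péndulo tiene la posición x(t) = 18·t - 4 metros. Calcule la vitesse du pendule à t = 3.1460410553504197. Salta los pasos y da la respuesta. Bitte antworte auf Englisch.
v(3.1460410553504197) = 18.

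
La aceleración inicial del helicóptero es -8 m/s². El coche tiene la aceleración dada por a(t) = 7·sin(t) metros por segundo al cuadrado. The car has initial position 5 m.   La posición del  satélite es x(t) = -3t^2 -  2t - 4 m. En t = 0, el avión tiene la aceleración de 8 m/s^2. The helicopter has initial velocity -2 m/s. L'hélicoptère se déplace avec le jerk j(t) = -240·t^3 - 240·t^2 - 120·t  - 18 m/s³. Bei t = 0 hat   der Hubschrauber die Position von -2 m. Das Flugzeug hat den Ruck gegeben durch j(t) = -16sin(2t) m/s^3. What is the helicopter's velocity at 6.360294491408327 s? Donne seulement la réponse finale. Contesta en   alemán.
v(6.360294491408327) = -163193.748484267.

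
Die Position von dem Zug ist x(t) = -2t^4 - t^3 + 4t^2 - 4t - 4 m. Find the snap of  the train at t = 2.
To solve this, we need to take 4 derivatives of our position equation x(t) = -2·t^4 - t^3 + 4·t^2 - 4·t - 4. Differentiating position, we get velocity: v(t) = -8·t^3 - 3·t^2 + 8·t - 4. The derivative of velocity gives acceleration: a(t) = -24·t^2 - 6·t + 8. Taking d/dt of a(t), we find j(t) = -48·t - 6. Taking d/dt of j(t), we find s(t) = -48. Using s(t) = -48 and substituting t = 2, we find s = -48.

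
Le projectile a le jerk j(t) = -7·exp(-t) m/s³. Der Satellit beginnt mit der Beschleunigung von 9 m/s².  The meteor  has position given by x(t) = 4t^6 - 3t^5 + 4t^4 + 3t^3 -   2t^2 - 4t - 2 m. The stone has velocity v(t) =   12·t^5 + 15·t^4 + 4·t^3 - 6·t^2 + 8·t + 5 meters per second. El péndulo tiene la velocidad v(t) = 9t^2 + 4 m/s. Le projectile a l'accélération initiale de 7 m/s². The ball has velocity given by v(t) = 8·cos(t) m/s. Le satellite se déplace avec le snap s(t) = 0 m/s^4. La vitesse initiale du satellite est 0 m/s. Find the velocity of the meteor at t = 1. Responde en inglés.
We must differentiate our position equation x(t) = 4·t^6 - 3·t^5 + 4·t^4 + 3·t^3 - 2·t^2 - 4·t - 2 1 time. Taking d/dt of x(t), we find v(t) = 24·t^5 - 15·t^4 + 16·t^3 + 9·t^2 - 4·t - 4. Using v(t) = 24·t^5 - 15·t^4 + 16·t^3 + 9·t^2 - 4·t - 4 and substituting t = 1, we find v = 26.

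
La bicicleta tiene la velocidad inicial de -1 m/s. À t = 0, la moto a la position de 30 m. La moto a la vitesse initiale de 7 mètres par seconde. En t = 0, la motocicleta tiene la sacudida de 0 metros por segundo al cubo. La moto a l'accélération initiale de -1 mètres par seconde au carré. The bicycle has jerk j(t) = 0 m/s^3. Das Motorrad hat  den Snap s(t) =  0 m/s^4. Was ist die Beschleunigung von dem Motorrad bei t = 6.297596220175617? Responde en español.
Debemos encontrar la antiderivada de nuestra ecuación del snap s(t) = 0 2 veces. Tomando ∫s(t)dt y aplicando j(0) = 0, encontramos j(t) = 0. La antiderivada de la sacudida es la aceleración. Usando a(0) = -1, obtenemos a(t) = -1. Tenemos la aceleración a(t) = -1. Sustituyendo t = 6.297596220175617: a(6.297596220175617) = -1.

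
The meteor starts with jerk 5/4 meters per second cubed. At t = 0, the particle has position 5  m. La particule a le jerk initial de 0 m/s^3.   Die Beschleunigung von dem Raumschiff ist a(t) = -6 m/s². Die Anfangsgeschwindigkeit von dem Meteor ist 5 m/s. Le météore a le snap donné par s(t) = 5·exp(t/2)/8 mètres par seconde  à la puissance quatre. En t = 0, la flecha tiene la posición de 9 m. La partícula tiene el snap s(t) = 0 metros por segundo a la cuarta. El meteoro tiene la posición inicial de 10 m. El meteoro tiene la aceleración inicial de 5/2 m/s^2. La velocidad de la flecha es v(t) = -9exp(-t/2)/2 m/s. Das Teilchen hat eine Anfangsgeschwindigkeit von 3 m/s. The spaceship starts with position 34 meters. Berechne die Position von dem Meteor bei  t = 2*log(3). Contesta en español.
Partiendo del snap s(t) = 5·exp(t/2)/8, tomamos 4 antiderivadas. La antiderivada del snap es la sacudida. Usando j(0) = 5/4, obtenemos j(t) = 5·exp(t/2)/4. La integral de la sacudida, con a(0) = 5/2, da la aceleración: a(t) = 5·exp(t/2)/2. La integral de la aceleración, con v(0) = 5, da la velocidad: v(t) = 5·exp(t/2). La antiderivada de la velocidad, con x(0) = 10, da la posición: x(t) = 10·exp(t/2). Tenemos la posición x(t) = 10·exp(t/2). Sustituyendo t = 2*log(3): x(2*log(3)) = 30.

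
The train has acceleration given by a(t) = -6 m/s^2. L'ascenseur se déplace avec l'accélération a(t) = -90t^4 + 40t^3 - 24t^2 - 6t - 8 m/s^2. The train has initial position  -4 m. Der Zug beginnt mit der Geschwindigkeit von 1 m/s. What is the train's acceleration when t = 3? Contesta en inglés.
We have acceleration a(t) = -6. Substituting t = 3: a(3) = -6.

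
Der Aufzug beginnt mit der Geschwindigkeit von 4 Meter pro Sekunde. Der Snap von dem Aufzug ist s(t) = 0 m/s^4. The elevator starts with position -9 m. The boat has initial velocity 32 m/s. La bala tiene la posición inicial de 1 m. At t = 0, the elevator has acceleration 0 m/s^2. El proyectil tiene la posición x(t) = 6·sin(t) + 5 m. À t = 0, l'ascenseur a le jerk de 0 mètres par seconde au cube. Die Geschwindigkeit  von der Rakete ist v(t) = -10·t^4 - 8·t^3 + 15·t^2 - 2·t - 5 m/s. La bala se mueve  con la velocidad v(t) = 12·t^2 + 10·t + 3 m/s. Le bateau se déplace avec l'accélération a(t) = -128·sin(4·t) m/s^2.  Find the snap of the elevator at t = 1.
We have snap s(t) = 0. Substituting t = 1: s(1) = 0.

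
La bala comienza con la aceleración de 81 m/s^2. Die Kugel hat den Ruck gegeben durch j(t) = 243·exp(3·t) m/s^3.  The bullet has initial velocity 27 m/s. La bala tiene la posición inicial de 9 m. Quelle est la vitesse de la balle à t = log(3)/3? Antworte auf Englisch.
We must find the integral of our jerk equation j(t) = 243·exp(3·t) 2 times. Finding the antiderivative of j(t) and using a(0) = 81: a(t) = 81·exp(3·t). Integrating acceleration and using the initial condition v(0) = 27, we get v(t) = 27·exp(3·t). We have velocity v(t) = 27·exp(3·t). Substituting t = log(3)/3: v(log(3)/3) = 81.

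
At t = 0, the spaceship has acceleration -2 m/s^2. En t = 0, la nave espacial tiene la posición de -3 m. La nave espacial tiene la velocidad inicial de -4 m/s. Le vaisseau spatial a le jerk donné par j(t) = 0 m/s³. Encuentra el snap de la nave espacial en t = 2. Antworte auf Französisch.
Nous devons dériver notre équation du jerk j(t) = 0 1 fois. En prenant d/dt de j(t), nous trouvons s(t) = 0. En utilisant s(t) = 0 et en substituant t = 2, nous trouvons s = 0.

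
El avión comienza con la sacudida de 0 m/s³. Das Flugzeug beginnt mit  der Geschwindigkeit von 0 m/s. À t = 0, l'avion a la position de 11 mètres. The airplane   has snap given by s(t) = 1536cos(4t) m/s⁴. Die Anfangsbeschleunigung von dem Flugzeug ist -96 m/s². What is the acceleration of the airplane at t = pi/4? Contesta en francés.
En partant du snap s(t) = 1536·cos(4·t), nous prenons 2 primitives. En intégrant le snap et en utilisant la condition initiale j(0) = 0, nous obtenons j(t) = 384·sin(4·t). En intégrant le jerk et en utilisant la condition initiale a(0) = -96, nous obtenons a(t) = -96·cos(4·t). De l'équation de l'accélération a(t) = -96·cos(4·t), nous substituons t = pi/4 pour obtenir a = 96.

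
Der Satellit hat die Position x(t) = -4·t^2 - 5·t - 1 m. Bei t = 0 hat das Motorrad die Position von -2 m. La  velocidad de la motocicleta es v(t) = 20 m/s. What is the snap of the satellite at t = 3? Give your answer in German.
Um dies zu lösen, müssen wir 4 Ableitungen unserer Gleichung für die Position x(t) = -4·t^2 - 5·t - 1 nehmen. Durch Ableiten von der Position erhalten wir die Geschwindigkeit: v(t) = -8·t - 5. Mit d/dt von v(t) finden wir a(t) = -8. Durch Ableiten von der Beschleunigung erhalten wir den Ruck: j(t) = 0. Mit d/dt von j(t) finden wir s(t) = 0. Wir haben den Snap s(t) = 0. Durch Einsetzen von t = 3: s(3) = 0.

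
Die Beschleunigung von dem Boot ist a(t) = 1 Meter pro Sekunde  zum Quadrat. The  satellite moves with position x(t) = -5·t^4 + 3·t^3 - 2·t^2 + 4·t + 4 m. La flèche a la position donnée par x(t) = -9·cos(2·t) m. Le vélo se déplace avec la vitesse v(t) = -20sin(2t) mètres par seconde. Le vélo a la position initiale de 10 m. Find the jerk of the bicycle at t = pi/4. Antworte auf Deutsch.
Um dies zu lösen, müssen wir 2 Ableitungen unserer Gleichung für die Geschwindigkeit v(t) = -20·sin(2·t) nehmen. Durch Ableiten von der Geschwindigkeit erhalten wir die Beschleunigung: a(t) = -40·cos(2·t). Mit d/dt von a(t) finden wir j(t) = 80·sin(2·t). Wir haben den Ruck j(t) = 80·sin(2·t). Durch Einsetzen von t = pi/4: j(pi/4) = 80.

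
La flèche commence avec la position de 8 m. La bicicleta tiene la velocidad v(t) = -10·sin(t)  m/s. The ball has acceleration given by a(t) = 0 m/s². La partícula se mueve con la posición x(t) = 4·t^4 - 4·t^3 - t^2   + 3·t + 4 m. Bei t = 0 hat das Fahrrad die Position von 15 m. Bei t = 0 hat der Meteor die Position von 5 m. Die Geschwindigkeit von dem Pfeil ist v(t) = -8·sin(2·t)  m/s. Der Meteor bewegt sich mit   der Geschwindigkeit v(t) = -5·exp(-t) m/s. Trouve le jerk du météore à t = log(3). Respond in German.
Ausgehend von der Geschwindigkeit v(t) = -5·exp(-t), nehmen wir 2 Ableitungen. Die Ableitung von der Geschwindigkeit ergibt die Beschleunigung: a(t) = 5·exp(-t). Mit d/dt von a(t) finden wir j(t) = -5·exp(-t). Aus der Gleichung für den Ruck j(t) = -5·exp(-t), setzen wir t = log(3) ein und erhalten j = -5/3.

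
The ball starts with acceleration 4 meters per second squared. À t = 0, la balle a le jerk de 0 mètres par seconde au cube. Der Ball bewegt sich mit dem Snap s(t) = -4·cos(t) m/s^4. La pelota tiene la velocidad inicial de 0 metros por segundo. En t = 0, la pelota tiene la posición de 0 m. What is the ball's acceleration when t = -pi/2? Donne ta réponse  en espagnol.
Debemos encontrar la antiderivada de nuestra ecuación del snap s(t) = -4·cos(t) 2 veces. Tomando ∫s(t)dt y aplicando j(0) = 0, encontramos j(t) = -4·sin(t). Tomando ∫j(t)dt y aplicando a(0) = 4, encontramos a(t) = 4·cos(t). Tenemos la aceleración a(t) = 4·cos(t). Sustituyendo t = -pi/2: a(-pi/2) = 0.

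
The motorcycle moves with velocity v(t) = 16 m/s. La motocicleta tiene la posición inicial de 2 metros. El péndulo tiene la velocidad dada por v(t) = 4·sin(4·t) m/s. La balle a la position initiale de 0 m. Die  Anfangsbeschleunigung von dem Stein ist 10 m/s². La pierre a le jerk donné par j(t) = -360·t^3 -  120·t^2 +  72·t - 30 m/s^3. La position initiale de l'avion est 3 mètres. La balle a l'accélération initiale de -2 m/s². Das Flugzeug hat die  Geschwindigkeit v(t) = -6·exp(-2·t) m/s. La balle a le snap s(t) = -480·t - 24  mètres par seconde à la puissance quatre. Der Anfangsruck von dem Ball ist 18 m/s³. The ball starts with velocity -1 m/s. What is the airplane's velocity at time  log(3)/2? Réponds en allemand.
Wir haben die Geschwindigkeit v(t) = -6·exp(-2·t). Durch Einsetzen von t = log(3)/2: v(log(3)/2) = -2.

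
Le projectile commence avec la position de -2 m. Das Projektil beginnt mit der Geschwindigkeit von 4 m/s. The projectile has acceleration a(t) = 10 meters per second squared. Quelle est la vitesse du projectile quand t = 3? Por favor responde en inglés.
Starting from acceleration a(t) = 10, we take 1 antiderivative. The antiderivative of acceleration, with v(0) = 4, gives velocity: v(t) = 10·t + 4. Using v(t) = 10·t + 4 and substituting t = 3, we find v = 34.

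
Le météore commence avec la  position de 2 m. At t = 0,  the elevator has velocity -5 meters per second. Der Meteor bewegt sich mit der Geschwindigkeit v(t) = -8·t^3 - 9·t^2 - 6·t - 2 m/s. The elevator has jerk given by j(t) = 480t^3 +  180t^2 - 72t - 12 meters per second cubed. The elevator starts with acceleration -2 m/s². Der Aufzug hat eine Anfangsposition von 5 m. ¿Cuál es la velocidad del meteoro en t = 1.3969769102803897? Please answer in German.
Mit v(t) = -8·t^3 - 9·t^2 - 6·t - 2 und Einsetzen von t = 1.3969769102803897, finden wir v = -49.7558625637557.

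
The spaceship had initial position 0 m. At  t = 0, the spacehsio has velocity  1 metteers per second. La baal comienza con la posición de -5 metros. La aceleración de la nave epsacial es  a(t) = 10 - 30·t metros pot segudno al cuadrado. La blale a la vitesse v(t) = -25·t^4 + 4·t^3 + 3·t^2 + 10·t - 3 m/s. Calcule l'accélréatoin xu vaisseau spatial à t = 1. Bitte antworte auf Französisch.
En utilisant a(t) = 10 - 30·t et en substituant t = 1, nous trouvons a = -20.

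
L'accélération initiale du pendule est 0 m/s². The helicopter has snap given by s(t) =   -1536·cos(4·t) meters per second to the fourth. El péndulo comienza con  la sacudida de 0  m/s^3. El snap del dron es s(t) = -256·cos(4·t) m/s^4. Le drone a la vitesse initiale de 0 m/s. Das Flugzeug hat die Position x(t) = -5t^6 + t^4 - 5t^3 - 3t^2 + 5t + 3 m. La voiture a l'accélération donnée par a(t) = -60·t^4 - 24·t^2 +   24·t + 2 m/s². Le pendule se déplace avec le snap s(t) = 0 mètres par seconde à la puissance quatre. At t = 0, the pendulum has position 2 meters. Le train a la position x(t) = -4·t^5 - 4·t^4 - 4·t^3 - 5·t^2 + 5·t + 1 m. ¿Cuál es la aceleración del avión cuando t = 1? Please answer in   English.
We must differentiate our position equation x(t) = -5·t^6 + t^4 - 5·t^3 - 3·t^2 + 5·t + 3 2 times. Differentiating position, we get velocity: v(t) = -30·t^5 + 4·t^3 - 15·t^2 - 6·t + 5. The derivative of velocity gives acceleration: a(t) = -150·t^4 + 12·t^2 - 30·t - 6. We have acceleration a(t) = -150·t^4 + 12·t^2 - 30·t - 6. Substituting t = 1: a(1) = -174.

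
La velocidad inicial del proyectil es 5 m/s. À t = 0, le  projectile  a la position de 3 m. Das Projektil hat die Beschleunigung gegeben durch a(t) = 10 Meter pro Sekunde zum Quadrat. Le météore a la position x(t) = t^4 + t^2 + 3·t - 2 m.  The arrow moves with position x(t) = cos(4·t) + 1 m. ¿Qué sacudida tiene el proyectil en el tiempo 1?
Debemos derivar nuestra ecuación de la aceleración a(t) = 10 1 vez. Derivando la aceleración, obtenemos la sacudida: j(t) = 0. Usando j(t) = 0 y sustituyendo t = 1, encontramos j = 0.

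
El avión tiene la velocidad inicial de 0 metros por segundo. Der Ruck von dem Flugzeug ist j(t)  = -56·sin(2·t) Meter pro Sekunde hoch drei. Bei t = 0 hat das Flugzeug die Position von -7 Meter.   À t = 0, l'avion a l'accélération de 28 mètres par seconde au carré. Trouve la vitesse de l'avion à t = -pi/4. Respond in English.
We need to integrate our jerk equation j(t) = -56·sin(2·t) 2 times. The antiderivative of jerk is acceleration. Using a(0) = 28, we get a(t) = 28·cos(2·t). Taking ∫a(t)dt and applying v(0) = 0, we find v(t) = 14·sin(2·t). Using v(t) = 14·sin(2·t) and substituting t = -pi/4, we find v = -14.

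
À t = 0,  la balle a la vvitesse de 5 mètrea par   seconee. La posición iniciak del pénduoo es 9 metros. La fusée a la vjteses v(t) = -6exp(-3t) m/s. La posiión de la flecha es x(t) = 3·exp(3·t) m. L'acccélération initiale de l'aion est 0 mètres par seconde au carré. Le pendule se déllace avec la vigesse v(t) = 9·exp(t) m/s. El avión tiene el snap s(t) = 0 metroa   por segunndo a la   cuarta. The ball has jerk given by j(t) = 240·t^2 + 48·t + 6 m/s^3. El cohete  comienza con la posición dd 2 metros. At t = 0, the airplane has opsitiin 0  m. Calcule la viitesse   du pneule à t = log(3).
En utilisant v(t) = 9·exp(t) et en substituant t = log(3), nous trouvons v = 27.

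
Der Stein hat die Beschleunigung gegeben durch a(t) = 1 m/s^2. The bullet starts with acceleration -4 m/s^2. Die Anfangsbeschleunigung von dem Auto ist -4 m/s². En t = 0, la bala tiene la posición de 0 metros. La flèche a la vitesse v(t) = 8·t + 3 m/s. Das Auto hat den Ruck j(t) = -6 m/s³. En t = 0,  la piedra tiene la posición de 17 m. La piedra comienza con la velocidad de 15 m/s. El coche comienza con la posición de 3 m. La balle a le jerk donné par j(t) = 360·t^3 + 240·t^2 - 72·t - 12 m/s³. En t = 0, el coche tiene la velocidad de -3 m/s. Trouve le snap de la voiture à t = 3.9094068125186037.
Pour résoudre ceci, nous devons prendre 1 dérivée de notre équation du jerk j(t) = -6. La dérivée du jerk donne le snap: s(t) = 0. Nous avons le snap s(t) = 0. En substituant t = 3.9094068125186037: s(3.9094068125186037) = 0.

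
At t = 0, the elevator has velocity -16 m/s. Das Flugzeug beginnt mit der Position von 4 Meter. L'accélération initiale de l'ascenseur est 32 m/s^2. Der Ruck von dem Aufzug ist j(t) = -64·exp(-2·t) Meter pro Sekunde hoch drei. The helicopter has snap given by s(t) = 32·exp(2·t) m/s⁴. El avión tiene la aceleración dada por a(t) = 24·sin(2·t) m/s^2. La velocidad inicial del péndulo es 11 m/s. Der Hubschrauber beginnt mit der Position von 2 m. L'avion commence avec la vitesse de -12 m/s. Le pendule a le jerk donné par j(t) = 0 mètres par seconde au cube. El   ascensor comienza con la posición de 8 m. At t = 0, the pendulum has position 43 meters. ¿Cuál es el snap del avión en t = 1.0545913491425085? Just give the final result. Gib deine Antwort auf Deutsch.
Der Snap bei t = 1.0545913491425085 ist s = -82.4195701294553.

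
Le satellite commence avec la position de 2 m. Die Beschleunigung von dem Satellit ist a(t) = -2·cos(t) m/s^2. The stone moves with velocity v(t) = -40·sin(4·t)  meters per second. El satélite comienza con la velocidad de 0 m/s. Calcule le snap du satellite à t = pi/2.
Nous devons dériver notre équation de l'accélération a(t) = -2·cos(t) 2 fois. La dérivée de l'accélération donne le jerk: j(t) = 2·sin(t). En dérivant le jerk, nous obtenons le snap: s(t) = 2·cos(t). En utilisant s(t) = 2·cos(t) et en substituant t = pi/2, nous trouvons s = 0.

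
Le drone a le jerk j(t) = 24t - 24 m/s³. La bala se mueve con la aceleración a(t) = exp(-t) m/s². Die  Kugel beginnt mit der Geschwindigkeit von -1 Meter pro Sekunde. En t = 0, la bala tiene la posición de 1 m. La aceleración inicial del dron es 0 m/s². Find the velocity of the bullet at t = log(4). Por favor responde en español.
Partiendo de la aceleración a(t) = exp(-t), tomamos 1 antiderivada. La integral de la aceleración, con v(0) = -1, da la velocidad: v(t) = -exp(-t). Usando v(t) = -exp(-t) y sustituyendo t = log(4), encontramos v = -1/4.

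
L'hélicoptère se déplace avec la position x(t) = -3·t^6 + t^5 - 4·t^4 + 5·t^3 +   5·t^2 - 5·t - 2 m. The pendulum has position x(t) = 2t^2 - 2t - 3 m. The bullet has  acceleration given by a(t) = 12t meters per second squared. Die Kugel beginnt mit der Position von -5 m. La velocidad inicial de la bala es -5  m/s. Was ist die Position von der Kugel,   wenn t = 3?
Um dies zu lösen, müssen wir 2 Stammfunktionen unserer Gleichung für die Beschleunigung a(t) = 12·t finden. Die Stammfunktion von der Beschleunigung, mit v(0) = -5, ergibt die Geschwindigkeit: v(t) = 6·t^2 - 5. Mit ∫v(t)dt und Anwendung von x(0) = -5, finden wir x(t) = 2·t^3 - 5·t - 5. Aus der Gleichung für die Position x(t) = 2·t^3 - 5·t - 5, setzen wir t = 3 ein und erhalten x = 34.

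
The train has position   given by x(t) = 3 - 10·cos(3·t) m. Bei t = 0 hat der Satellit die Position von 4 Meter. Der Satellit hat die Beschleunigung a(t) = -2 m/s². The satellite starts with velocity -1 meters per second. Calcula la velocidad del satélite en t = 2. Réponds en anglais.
To find the answer, we compute 1 antiderivative of a(t) = -2. The integral of acceleration, with v(0) = -1, gives velocity: v(t) = -2·t - 1. From the given velocity equation v(t) = -2·t - 1, we substitute t = 2 to get v = -5.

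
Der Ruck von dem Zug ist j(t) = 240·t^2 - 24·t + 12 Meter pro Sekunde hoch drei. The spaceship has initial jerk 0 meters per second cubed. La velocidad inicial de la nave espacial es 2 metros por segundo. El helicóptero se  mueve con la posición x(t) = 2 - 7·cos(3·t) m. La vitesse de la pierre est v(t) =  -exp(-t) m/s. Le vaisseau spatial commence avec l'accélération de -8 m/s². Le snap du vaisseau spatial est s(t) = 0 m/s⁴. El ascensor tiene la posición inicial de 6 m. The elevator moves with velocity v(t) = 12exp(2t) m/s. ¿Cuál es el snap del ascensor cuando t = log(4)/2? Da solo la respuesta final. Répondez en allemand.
Der Snap bei t = log(4)/2 ist s = 384.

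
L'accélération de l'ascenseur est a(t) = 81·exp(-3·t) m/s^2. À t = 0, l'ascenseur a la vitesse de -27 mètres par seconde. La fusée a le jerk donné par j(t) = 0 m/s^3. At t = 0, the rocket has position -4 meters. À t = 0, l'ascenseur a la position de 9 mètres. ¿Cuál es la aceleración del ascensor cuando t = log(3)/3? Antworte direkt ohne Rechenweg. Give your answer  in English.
a(log(3)/3) = 27.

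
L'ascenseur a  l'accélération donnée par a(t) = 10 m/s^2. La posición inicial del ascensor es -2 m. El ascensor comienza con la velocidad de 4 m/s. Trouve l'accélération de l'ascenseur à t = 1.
De l'équation de l'accélération a(t) = 10, nous substituons t = 1 pour obtenir a = 10.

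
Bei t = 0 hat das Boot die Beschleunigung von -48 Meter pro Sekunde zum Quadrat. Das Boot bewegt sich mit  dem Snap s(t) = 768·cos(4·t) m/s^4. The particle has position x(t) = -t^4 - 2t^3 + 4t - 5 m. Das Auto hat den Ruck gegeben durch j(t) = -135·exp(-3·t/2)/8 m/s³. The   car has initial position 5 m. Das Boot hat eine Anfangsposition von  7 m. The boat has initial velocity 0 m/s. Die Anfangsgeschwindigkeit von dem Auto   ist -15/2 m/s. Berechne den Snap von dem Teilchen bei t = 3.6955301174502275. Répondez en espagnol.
Para resolver esto, necesitamos tomar 4 derivadas de nuestra ecuación de la posición x(t) = -t^4 - 2·t^3 + 4·t - 5. Derivando la posición, obtenemos la velocidad: v(t) = -4·t^3 - 6·t^2 + 4. Derivando la velocidad, obtenemos la aceleración: a(t) = -12·t^2 - 12·t. Derivando la aceleración, obtenemos la sacudida: j(t) = -24·t - 12. La derivada de la sacudida da el snap: s(t) = -24. Usando s(t) = -24 y sustituyendo t = 3.6955301174502275, encontramos s = -24.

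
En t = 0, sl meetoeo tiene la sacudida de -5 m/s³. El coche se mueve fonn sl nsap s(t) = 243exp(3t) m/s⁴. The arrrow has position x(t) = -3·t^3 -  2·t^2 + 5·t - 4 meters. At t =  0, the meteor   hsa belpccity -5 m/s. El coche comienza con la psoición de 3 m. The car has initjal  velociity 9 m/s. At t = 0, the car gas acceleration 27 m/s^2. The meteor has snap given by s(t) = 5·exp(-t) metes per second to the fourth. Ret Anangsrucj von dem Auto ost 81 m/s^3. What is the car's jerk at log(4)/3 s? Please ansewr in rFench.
Pour résoudre ceci, nous devons prendre 1 intégrale de notre équation du snap s(t) = 243·exp(3·t). L'intégrale du snap, avec j(0) = 81, donne le jerk: j(t) = 81·exp(3·t). De l'équation du jerk j(t) = 81·exp(3·t), nous substituons t = log(4)/3 pour obtenir j = 324.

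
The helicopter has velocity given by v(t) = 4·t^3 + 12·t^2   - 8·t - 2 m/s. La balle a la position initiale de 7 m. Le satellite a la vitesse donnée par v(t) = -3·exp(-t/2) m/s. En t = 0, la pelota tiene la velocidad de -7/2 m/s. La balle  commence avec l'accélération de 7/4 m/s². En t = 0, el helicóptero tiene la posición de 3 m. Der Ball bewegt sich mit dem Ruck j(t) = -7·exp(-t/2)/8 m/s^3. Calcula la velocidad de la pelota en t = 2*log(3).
Necesitamos integrar nuestra ecuación de la sacudida j(t) = -7·exp(-t/2)/8 2 veces. La integral de la sacudida es la aceleración. Usando a(0) = 7/4, obtenemos a(t) = 7·exp(-t/2)/4. Tomando ∫a(t)dt y aplicando v(0) = -7/2, encontramos v(t) = -7·exp(-t/2)/2. Usando v(t) = -7·exp(-t/2)/2 y sustituyendo t = 2*log(3), encontramos v = -7/6.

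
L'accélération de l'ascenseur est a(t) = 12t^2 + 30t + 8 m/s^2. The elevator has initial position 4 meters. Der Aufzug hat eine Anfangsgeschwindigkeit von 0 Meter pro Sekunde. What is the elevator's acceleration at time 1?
We have acceleration a(t) = 12·t^2 + 30·t + 8. Substituting t = 1: a(1) = 50.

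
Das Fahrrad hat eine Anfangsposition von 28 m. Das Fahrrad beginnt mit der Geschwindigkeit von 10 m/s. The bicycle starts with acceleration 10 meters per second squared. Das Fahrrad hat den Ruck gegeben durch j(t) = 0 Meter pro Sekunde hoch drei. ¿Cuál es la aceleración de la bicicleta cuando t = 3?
Para resolver esto, necesitamos tomar 1 integral de nuestra ecuación de la sacudida j(t) = 0. La integral de la sacudida es la aceleración. Usando a(0) = 10, obtenemos a(t) = 10. Usando a(t) = 10 y sustituyendo t = 3, encontramos a = 10.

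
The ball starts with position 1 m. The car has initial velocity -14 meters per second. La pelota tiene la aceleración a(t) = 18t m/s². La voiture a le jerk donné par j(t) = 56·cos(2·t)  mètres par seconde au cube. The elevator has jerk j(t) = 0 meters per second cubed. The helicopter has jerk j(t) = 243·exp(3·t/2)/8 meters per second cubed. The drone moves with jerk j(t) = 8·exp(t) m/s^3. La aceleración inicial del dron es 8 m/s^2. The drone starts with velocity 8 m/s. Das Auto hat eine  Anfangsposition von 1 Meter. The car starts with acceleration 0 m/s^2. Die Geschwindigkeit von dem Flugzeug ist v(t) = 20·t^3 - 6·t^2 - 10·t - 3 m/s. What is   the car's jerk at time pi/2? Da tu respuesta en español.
De la ecuación de la sacudida j(t) = 56·cos(2·t), sustituimos t = pi/2 para obtener j = -56.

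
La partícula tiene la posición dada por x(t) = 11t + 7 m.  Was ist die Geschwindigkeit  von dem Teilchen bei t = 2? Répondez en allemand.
Um dies zu lösen, müssen wir 1 Ableitung unserer Gleichung für die Position x(t) = 11·t + 7 nehmen. Mit d/dt von x(t) finden wir v(t) = 11. Mit v(t) = 11 und Einsetzen von t = 2, finden wir v = 11.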